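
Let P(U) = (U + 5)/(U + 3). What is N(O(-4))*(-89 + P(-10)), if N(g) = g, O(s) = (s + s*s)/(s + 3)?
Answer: 7416/7 ≈ 1059.4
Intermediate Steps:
P(U) = (5 + U)/(3 + U)
O(s) = (s + s²)/(3 + s)
N(O(-4))*(-89 + P(-10)) = (-4*(1 - 4)/(3 - 4))*(-89 + (5 - 10)/(3 - 10)) = (-4*(-3)/(-1))*(-89 - 5/(-7)) = (-4*(-1)*(-3))*(-89 - ⅐*(-5)) = -12*(-89 + 5/7) = -12*(-618/7) = 7416/7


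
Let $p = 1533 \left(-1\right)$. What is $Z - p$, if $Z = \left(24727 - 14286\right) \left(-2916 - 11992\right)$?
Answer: $-155652895$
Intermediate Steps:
$p = -1533$
$Z = -155654428$ ($Z = 10441 \left(-14908\right) = -155654428$)
$Z - p = -155654428 - -1533 = -155654428 + 1533 = -155652895$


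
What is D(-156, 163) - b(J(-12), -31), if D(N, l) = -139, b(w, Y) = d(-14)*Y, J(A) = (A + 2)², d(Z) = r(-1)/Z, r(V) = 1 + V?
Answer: -139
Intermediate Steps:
d(Z) = 0 (d(Z) = (1 - 1)/Z = 0/Z = 0)
J(A) = (2 + A)²
b(w, Y) = 0 (b(w, Y) = 0*Y = 0)
D(-156, 163) - b(J(-12), -31) = -139 - 1*0 = -139 + 0 = -139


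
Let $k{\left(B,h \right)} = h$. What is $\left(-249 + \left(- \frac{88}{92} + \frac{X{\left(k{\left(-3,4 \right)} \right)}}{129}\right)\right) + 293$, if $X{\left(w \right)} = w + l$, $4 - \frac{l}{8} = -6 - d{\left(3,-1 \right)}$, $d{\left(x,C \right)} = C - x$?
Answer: $\frac{128906}{2967} \approx 43.447$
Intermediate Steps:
$l = 48$ ($l = 32 - 8 \left(-6 - \left(-1 - 3\right)\right) = 32 - 8 \left(-6 - -4\right) = 32 - 8 \left(-6 + 4\right) = 32 - -16 = 32 + 16 = 48$)
$X{\left(w \right)} = 48 + w$ ($X{\left(w \right)} = w + 48 = 48 + w$)
$\left(-249 + \left(- \frac{88}{92} + \frac{X{\left(k{\left(-3,4 \right)} \right)}}{129}\right)\right) + 293 = \left(-249 - \left(\frac{22}{23} - \frac{48 + 4}{129}\right)\right) + 293 = \left(-249 + \left(\left(-88\right) \frac{1}{92} + 52 \cdot \frac{1}{129}\right)\right) + 293 = \left(-249 + \left(- \frac{22}{23} + \frac{52}{129}\right)\right) + 293 = \left(-249 - \frac{1642}{2967}\right) + 293 = - \frac{740425}{2967} + 293 = \frac{128906}{2967}$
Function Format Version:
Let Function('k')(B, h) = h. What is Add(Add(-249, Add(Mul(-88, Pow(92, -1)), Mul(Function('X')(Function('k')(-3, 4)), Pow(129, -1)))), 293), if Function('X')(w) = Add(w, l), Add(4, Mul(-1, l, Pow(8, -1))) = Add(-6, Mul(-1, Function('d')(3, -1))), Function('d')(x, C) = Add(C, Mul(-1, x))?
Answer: Rational(128906, 2967) ≈ 43.447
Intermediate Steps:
l = 48 (l = Add(32, Mul(-8, Add(-6, Mul(-1, Add(-1, Mul(-1, 3)))))) = Add(32, Mul(-8, Add(-6, Mul(-1, Add(-1, -3))))) = Add(32, Mul(-8, Add(-6, Mul(-1, -4)))) = Add(32, Mul(-8, Add(-6, 4))) = Add(32, Mul(-8, -2)) = Add(32, 16) = 48)
Function('X')(w) = Add(48, w) (Function('X')(w) = Add(w, 48) = Add(48, w))
Add(Add(-249, Add(Mul(-88, Pow(92, -1)), Mul(Function('X')(Function('k')(-3, 4)), Pow(129, -1)))), 293) = Add(Add(-249, Add(Mul(-88, Pow(92, -1)), Mul(Add(48, 4), Pow(129, -1)))), 293) = Add(Add(-249, Add(Mul(-88, Rational(1, 92)), Mul(52, Rational(1, 129)))), 293) = Add(Add(-249, Add(Rational(-22, 23), Rational(52, 129))), 293) = Add(Add(-249, Rational(-1642, 2967)), 293) = Add(Rational(-740425, 2967), 293) = Rational(128906, 2967)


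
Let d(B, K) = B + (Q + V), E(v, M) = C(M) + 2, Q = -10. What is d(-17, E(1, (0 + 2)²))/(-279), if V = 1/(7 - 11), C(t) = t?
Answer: 109/1116 ≈ 0.097670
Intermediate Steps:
V = -¼ (V = 1/(-4) = -¼ ≈ -0.25000)
E(v, M) = 2 + M (E(v, M) = M + 2 = 2 + M)
d(B, K) = -41/4 + B (d(B, K) = B + (-10 - ¼) = B - 41/4 = -41/4 + B)
d(-17, E(1, (0 + 2)²))/(-279) = (-41/4 - 17)/(-279) = -109/4*(-1/279) = 109/1116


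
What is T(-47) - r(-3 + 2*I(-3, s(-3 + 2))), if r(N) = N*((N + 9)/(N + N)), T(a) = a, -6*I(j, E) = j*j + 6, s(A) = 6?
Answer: -95/2 ≈ -47.500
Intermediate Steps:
I(j, E) = -1 - j²/6 (I(j, E) = -(j*j + 6)/6 = -(j² + 6)/6 = -(6 + j²)/6 = -1 - j²/6)
r(N) = 9/2 + N/2 (r(N) = N*((9 + N)/((2*N))) = N*((9 + N)*(1/(2*N))) = N*((9 + N)/(2*N)) = 9/2 + N/2)
T(-47) - r(-3 + 2*I(-3, s(-3 + 2))) = -47 - (9/2 + (-3 + 2*(-1 - ⅙*(-3)²))/2) = -47 - (9/2 + (-3 + 2*(-1 - ⅙*9))/2) = -47 - (9/2 + (-3 + 2*(-1 - 3/2))/2) = -47 - (9/2 + (-3 + 2*(-5/2))/2) = -47 - (9/2 + (-3 - 5)/2) = -47 - (9/2 + (½)*(-8)) = -47 - (9/2 - 4) = -47 - 1*½ = -47 - ½ = -95/2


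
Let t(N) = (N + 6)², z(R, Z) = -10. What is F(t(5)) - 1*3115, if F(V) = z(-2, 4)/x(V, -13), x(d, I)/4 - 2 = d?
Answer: -766295/246 ≈ -3115.0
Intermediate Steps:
x(d, I) = 8 + 4*d
t(N) = (6 + N)²
F(V) = -10/(8 + 4*V)
F(t(5)) - 1*3115 = -5/(4 + 2*(6 + 5)²) - 1*3115 = -5/(4 + 2*11²) - 3115 = -5/(4 + 2*121) - 3115 = -5/(4 + 242) - 3115 = -5/246 - 3115 = -766295/246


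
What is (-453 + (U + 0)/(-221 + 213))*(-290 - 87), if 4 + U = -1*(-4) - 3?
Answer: 1365117/8 ≈ 1.7064e+5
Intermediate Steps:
U = -3 (U = -4 + (-1*(-4) - 3) = -4 + (4 - 3) = -4 + 1 = -3)
(-453 + (U + 0)/(-221 + 213))*(-290 - 87) = (-453 + (-3 + 0)/(-221 + 213))*(-290 - 87) = (-453 - 3/(-8))*(-377) = (-453 - 3*(-1/8))*(-377) = (-453 + 3/8)*(-377) = -3621/8*(-377) = 1365117/8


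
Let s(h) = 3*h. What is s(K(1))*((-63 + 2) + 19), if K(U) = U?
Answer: -126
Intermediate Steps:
s(K(1))*((-63 + 2) + 19) = (3*1)*((-63 + 2) + 19) = 3*(-61 + 19) = 3*(-42) = -126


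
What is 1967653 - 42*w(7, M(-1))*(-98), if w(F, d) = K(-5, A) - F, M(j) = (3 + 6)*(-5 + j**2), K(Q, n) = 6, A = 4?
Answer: 1963537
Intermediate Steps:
M(j) = -45 + 9*j**2 (M(j) = 9*(-5 + j**2) = -45 + 9*j**2)
w(F, d) = 6 - F
1967653 - 42*w(7, M(-1))*(-98) = 1967653 - 42*(6 - 1*7)*(-98) = 1967653 - 42*(6 - 7)*(-98) = 1967653 - 42*(-1)*(-98) = 1967653 + 42*(-98) = 1967653 - 4116 = 1963537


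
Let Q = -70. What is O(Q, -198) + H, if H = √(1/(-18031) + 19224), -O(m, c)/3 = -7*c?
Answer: -4158 + √6250048440233/18031 ≈ -4019.3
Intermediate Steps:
O(m, c) = 21*c (O(m, c) = -(-21)*c = 21*c)
H = √6250048440233/18031 (H = √(-1/18031 + 19224) = √(346627943/18031) = √6250048440233/18031 ≈ 138.65)
O(Q, -198) + H = 21*(-198) + √6250048440233/18031 = -4158 + √6250048440233/18031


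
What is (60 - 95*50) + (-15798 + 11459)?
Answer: -9029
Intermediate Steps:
(60 - 95*50) + (-15798 + 11459) = (60 - 4750) - 4339 = -4690 - 4339 = -9029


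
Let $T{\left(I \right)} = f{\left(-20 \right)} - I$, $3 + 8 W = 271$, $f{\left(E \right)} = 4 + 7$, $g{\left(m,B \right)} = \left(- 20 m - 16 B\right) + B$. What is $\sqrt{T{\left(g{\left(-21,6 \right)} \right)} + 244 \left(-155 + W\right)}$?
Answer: $i \sqrt{29965} \approx 173.1 i$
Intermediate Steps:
$g{\left(m,B \right)} = - 20 m - 15 B$
$f{\left(E \right)} = 11$
$W = \frac{67}{2}$ ($W = - \frac{3}{8} + \frac{1}{8} \cdot 271 = - \frac{3}{8} + \frac{271}{8} = \frac{67}{2} \approx 33.5$)
$T{\left(I \right)} = 11 - I$
$\sqrt{T{\left(g{\left(-21,6 \right)} \right)} + 244 \left(-155 + W\right)} = \sqrt{\left(11 - \left(\left(-20\right) \left(-21\right) - 90\right)\right) + 244 \left(-155 + \frac{67}{2}\right)} = \sqrt{\left(11 - \left(420 - 90\right)\right) + 244 \left(- \frac{243}{2}\right)} = \sqrt{\left(11 - 330\right) - 29646} = \sqrt{-319 - 29646} = \sqrt{-29965} = i \sqrt{29965}$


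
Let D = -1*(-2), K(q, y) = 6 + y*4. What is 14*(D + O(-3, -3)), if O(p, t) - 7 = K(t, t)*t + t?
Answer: 336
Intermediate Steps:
K(q, y) = 6 + 4*y
O(p, t) = 7 + t + t*(6 + 4*t) (O(p, t) = 7 + ((6 + 4*t)*t + t) = 7 + (t*(6 + 4*t) + t) = 7 + (t + t*(6 + 4*t)) = 7 + t + t*(6 + 4*t))
D = 2
14*(D + O(-3, -3)) = 14*(2 + (7 + 4*(-3)² + 7*(-3))) = 14*(2 + (7 + 4*9 - 21)) = 14*(2 + (7 + 36 - 21)) = 14*(2 + 22) = 14*24 = 336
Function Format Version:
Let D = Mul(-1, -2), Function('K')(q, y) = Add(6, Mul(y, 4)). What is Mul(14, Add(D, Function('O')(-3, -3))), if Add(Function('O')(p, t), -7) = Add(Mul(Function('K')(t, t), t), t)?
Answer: 336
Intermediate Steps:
Function('K')(q, y) = Add(6, Mul(4, y))
Function('O')(p, t) = Add(7, t, Mul(t, Add(6, Mul(4, t)))) (Function('O')(p, t) = Add(7, Add(Mul(Add(6, Mul(4, t)), t), t)) = Add(7, Add(Mul(t, Add(6, Mul(4, t))), t)) = Add(7, Add(t, Mul(t, Add(6, Mul(4, t))))) = Add(7, t, Mul(t, Add(6, Mul(4, t)))))
D = 2
Mul(14, Add(D, Function('O')(-3, -3))) = Mul(14, Add(2, Add(7, Mul(4, Pow(-3, 2)), Mul(7, -3)))) = Mul(14, Add(2, Add(7, Mul(4, 9), -21))) = Mul(14, Add(2, Add(7, 36, -21))) = Mul(14, Add(2, 22)) = Mul(14, 24) = 336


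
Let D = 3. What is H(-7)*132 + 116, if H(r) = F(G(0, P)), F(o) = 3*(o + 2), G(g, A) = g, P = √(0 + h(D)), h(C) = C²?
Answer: 908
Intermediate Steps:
P = 3 (P = √(0 + 3²) = √(0 + 9) = √9 = 3)
F(o) = 6 + 3*o (F(o) = 3*(2 + o) = 6 + 3*o)
H(r) = 6 (H(r) = 6 + 3*0 = 6 + 0 = 6)
H(-7)*132 + 116 = 6*132 + 116 = 792 + 116 = 908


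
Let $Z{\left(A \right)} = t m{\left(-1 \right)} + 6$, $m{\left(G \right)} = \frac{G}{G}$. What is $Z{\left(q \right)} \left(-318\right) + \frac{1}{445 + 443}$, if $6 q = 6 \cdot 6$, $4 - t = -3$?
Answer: $- \frac{3670991}{888} \approx -4134.0$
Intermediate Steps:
$t = 7$ ($t = 4 - -3 = 4 + 3 = 7$)
$q = 6$ ($q = \frac{6 \cdot 6}{6} = \frac{1}{6} \cdot 36 = 6$)
$m{\left(G \right)} = 1$
$Z{\left(A \right)} = 13$ ($Z{\left(A \right)} = 7 \cdot 1 + 6 = 7 + 6 = 13$)
$Z{\left(q \right)} \left(-318\right) + \frac{1}{445 + 443} = 13 \left(-318\right) + \frac{1}{445 + 443} = -4134 + \frac{1}{888} = - \frac{3670991}{888}$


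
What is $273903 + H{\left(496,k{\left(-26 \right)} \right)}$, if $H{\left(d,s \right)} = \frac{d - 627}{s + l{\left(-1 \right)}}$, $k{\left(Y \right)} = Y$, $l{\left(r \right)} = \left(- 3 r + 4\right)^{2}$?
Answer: $\frac{6299638}{23} \approx 2.739 \cdot 10^{5}$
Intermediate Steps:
$l{\left(r \right)} = \left(4 - 3 r\right)^{2}$
$H{\left(d,s \right)} = \frac{-627 + d}{49 + s}$ ($H{\left(d,s \right)} = \frac{d - 627}{s + \left(-4 + 3 \left(-1\right)\right)^{2}} = \frac{-627 + d}{s + \left(-4 - 3\right)^{2}} = \frac{-627 + d}{s + \left(-7\right)^{2}} = \frac{-627 + d}{s + 49} = \frac{-627 + d}{49 + s}$)
$273903 + H{\left(496,k{\left(-26 \right)} \right)} = 273903 + \frac{-627 + 496}{49 - 26} = 273903 + \frac{1}{23} \left(-131\right) = 273903 - \frac{131}{23} = \frac{6299638}{23}$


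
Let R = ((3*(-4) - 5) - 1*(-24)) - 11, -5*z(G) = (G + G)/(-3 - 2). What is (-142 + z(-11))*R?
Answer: 14288/25 ≈ 571.52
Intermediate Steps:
z(G) = 2*G/25 (z(G) = -(G + G)/(5*(-3 - 2)) = -2*G/(5*(-5)) = -2*G*(-1)/(5*5) = -(-2)*G/25 = 2*G/25)
R = -4 (R = ((-12 - 5) + 24) - 11 = (-17 + 24) - 11 = 7 - 11 = -4)
(-142 + z(-11))*R = (-142 + (2/25)*(-11))*(-4) = (-142 - 22/25)*(-4) = -3572/25*(-4) = 14288/25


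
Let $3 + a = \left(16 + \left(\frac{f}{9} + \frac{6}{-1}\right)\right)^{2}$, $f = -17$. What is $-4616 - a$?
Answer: $- \frac{378982}{81} \approx -4678.8$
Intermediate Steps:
$a = \frac{5086}{81}$ ($a = -3 + \left(16 + \left(- \frac{17}{9} + \frac{6}{-1}\right)\right)^{2} = -3 + \left(16 + \left(\left(-17\right) \frac{1}{9} + 6 \left(-1\right)\right)\right)^{2} = -3 + \left(16 - \frac{71}{9}\right)^{2} = -3 + \left(\frac{73}{9}\right)^{2} = -3 + \frac{5329}{81} = \frac{5086}{81} \approx 62.79$)
$-4616 - a = -4616 - \frac{5086}{81} = - \frac{378982}{81}$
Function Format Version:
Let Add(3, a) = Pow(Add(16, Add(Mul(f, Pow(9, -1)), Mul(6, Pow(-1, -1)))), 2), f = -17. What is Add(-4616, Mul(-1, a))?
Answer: Rational(-378982, 81) ≈ -4678.8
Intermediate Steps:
a = Rational(5086, 81) (a = Add(-3, Pow(Add(16, Add(Mul(-17, Pow(9, -1)), Mul(6, Pow(-1, -1)))), 2)) = Add(-3, Pow(Add(16, Add(Mul(-17, Rational(1, 9)), Mul(6, -1))), 2)) = Add(-3, Pow(Add(16, Add(Rational(-17, 9), -6)), 2)) = Add(-3, Pow(Add(16, Rational(-71, 9)), 2)) = Add(-3, Pow(Rational(73, 9), 2)) = Add(-3, Rational(5329, 81)) = Rational(5086, 81) ≈ 62.790)
Add(-4616, Mul(-1, a)) = Add(-4616, Mul(-1, Rational(5086, 81))) = Add(-4616, Rational(-5086, 81)) = Rational(-378982, 81)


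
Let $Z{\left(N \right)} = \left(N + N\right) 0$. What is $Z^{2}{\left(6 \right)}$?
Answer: $0$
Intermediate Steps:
$Z{\left(N \right)} = 0$ ($Z{\left(N \right)} = 2 N 0 = 0$)
$Z^{2}{\left(6 \right)} = 0^{2} = 0$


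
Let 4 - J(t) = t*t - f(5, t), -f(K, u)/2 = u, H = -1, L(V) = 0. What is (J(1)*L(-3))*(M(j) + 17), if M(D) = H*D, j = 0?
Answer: 0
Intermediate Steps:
f(K, u) = -2*u
J(t) = 4 - t² - 2*t (J(t) = 4 - (t*t - (-2)*t) = 4 - (t² + 2*t) = 4 + (-t² - 2*t) = 4 - t² - 2*t)
M(D) = -D
(J(1)*L(-3))*(M(j) + 17) = ((4 - 1*1² - 2*1)*0)*(-1*0 + 17) = ((4 - 1*1 - 2)*0)*(0 + 17) = ((4 - 1 - 2)*0)*17 = (1*0)*17 = 0*17 = 0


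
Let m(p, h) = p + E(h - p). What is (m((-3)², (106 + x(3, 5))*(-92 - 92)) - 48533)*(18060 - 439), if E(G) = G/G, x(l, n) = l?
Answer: -855023783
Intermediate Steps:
E(G) = 1
m(p, h) = 1 + p (m(p, h) = p + 1 = 1 + p)
(m((-3)², (106 + x(3, 5))*(-92 - 92)) - 48533)*(18060 - 439) = ((1 + (-3)²) - 48533)*(18060 - 439) = ((1 + 9) - 48533)*17621 = (10 - 48533)*17621 = -48523*17621 = -855023783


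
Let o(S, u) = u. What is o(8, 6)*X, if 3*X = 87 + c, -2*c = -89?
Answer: 263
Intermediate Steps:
c = 89/2 (c = -½*(-89) = 89/2 ≈ 44.500)
X = 263/6 (X = (87 + 89/2)/3 = (⅓)*(263/2) = 263/6 ≈ 43.833)
o(8, 6)*X = 6*(263/6) = 263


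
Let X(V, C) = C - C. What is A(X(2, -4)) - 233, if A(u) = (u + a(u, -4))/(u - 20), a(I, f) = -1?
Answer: -4659/20 ≈ -232.95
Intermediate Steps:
X(V, C) = 0
A(u) = (-1 + u)/(-20 + u) (A(u) = (u - 1)/(u - 20) = (-1 + u)/(-20 + u))
A(X(2, -4)) - 233 = (-1 + 0)/(-20 + 0) - 233 = -1/(-20) - 233 = -1/20*(-1) - 233 = 1/20 - 233 = -4659/20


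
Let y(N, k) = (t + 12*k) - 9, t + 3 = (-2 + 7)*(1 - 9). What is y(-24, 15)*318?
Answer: 40704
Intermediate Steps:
t = -43 (t = -3 + (-2 + 7)*(1 - 9) = -3 + 5*(-8) = -3 - 40 = -43)
y(N, k) = -52 + 12*k (y(N, k) = (-43 + 12*k) - 9 = -52 + 12*k)
y(-24, 15)*318 = (-52 + 12*15)*318 = (-52 + 180)*318 = 128*318 = 40704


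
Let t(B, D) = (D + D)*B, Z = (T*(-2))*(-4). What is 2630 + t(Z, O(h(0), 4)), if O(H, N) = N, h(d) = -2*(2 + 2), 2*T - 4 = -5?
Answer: 2598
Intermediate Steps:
T = -½ (T = 2 + (½)*(-5) = 2 - 5/2 = -½ ≈ -0.50000)
h(d) = -8 (h(d) = -2*4 = -8)
Z = -4 (Z = -½*(-2)*(-4) = 1*(-4) = -4)
t(B, D) = 2*B*D (t(B, D) = (2*D)*B = 2*B*D)
2630 + t(Z, O(h(0), 4)) = 2630 + 2*(-4)*4 = 2630 - 32 = 2598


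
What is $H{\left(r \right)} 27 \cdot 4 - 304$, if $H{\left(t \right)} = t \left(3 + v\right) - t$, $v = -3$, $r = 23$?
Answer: $-2788$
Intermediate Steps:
$H{\left(t \right)} = - t$ ($H{\left(t \right)} = t \left(3 - 3\right) - t = t 0 - t = 0 - t = - t$)
$H{\left(r \right)} 27 \cdot 4 - 304 = \left(-1\right) 23 \cdot 27 \cdot 4 - 304 = \left(-23\right) 108 - 304 = -2484 - 304 = -2788$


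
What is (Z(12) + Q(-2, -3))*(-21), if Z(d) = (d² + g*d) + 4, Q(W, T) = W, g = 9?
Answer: -5334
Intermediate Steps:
Z(d) = 4 + d² + 9*d (Z(d) = (d² + 9*d) + 4 = 4 + d² + 9*d)
(Z(12) + Q(-2, -3))*(-21) = ((4 + 12² + 9*12) - 2)*(-21) = ((4 + 144 + 108) - 2)*(-21) = (256 - 2)*(-21) = 254*(-21) = -5334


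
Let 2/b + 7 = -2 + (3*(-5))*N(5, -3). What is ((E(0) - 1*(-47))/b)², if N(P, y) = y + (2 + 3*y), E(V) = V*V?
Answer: 43917129/4 ≈ 1.0979e+7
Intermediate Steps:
E(V) = V²
N(P, y) = 2 + 4*y
b = 2/141 (b = 2/(-7 + (-2 + (3*(-5))*(2 + 4*(-3)))) = 2/(-7 + (-2 - 15*(2 - 12))) = 2/(-7 + (-2 - 15*(-10))) = 2/(-7 + (-2 + 150)) = 2/(-7 + 148) = 2/141 ≈ 0.014184)
((E(0) - 1*(-47))/b)² = ((0² - 1*(-47))/(2/141))² = ((0 + 47)*(141/2))² = (47*(141/2))² = (6627/2)² = 43917129/4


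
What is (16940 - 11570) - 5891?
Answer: -521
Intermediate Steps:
(16940 - 11570) - 5891 = 5370 - 5891 = -521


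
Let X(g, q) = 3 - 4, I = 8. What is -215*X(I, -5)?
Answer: 215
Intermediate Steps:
X(g, q) = -1
-215*X(I, -5) = -215*(-1) = 215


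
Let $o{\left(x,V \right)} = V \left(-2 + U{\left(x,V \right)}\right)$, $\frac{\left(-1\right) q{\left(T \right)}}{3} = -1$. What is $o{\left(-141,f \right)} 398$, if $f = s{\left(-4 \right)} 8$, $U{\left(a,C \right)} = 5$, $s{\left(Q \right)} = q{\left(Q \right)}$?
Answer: $28656$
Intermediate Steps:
$q{\left(T \right)} = 3$ ($q{\left(T \right)} = \left(-3\right) \left(-1\right) = 3$)
$s{\left(Q \right)} = 3$
$f = 24$ ($f = 3 \cdot 8 = 24$)
$o{\left(x,V \right)} = 3 V$ ($o{\left(x,V \right)} = V \left(-2 + 5\right) = V 3 = 3 V$)
$o{\left(-141,f \right)} 398 = 3 \cdot 24 \cdot 398 = 72 \cdot 398 = 28656$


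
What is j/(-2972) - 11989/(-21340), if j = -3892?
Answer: 29671647/15855620 ≈ 1.8714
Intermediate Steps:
j/(-2972) - 11989/(-21340) = -3892/(-2972) - 11989/(-21340) = -3892*(-1/2972) - 11989*(-1/21340) = 973/743 + 11989/21340 = 29671647/15855620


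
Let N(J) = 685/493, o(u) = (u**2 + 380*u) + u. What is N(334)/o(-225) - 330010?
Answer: -1142118408737/3460860 ≈ -3.3001e+5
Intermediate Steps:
o(u) = u**2 + 381*u
N(J) = 685/493 (N(J) = 685*(1/493) = 685/493)
N(334)/o(-225) - 330010 = 685/(493*((-225*(381 - 225)))) - 330010 = 685/(493*((-225*156))) - 330010 = (685/493)/(-35100) - 330010 = (685/493)*(-1/35100) - 330010 = -137/3460860 - 330010 = -1142118408737/3460860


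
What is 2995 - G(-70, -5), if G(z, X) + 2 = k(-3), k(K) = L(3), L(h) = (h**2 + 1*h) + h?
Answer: 2982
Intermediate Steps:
L(h) = h**2 + 2*h (L(h) = (h**2 + h) + h = (h + h**2) + h = h**2 + 2*h)
k(K) = 15 (k(K) = 3*(2 + 3) = 3*5 = 15)
G(z, X) = 13 (G(z, X) = -2 + 15 = 13)
2995 - G(-70, -5) = 2995 - 1*13 = 2995 - 13 = 2982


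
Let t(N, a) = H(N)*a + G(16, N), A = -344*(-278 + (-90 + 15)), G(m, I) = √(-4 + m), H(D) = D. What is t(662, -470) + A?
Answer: -189708 + 2*√3 ≈ -1.8970e+5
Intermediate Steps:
A = 121432 (A = -344*(-278 - 75) = -344*(-353) = 121432)
t(N, a) = 2*√3 + N*a (t(N, a) = N*a + √(-4 + 16) = N*a + √12 = N*a + 2*√3 = 2*√3 + N*a)
t(662, -470) + A = (2*√3 + 662*(-470)) + 121432 = (2*√3 - 311140) + 121432 = (-311140 + 2*√3) + 121432 = -189708 + 2*√3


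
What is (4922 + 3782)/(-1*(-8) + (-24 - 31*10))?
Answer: -4352/163 ≈ -26.699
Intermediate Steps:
(4922 + 3782)/(-1*(-8) + (-24 - 31*10)) = 8704/(8 + (-24 - 310)) = 8704/(8 - 334) = 8704/(-326) = 8704*(-1/326) = -4352/163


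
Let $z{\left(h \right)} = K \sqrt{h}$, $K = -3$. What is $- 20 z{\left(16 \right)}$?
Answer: $240$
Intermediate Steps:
$z{\left(h \right)} = - 3 \sqrt{h}$
$- 20 z{\left(16 \right)} = - 20 \left(- 3 \sqrt{16}\right) = - 20 \left(\left(-3\right) 4\right) = \left(-20\right) \left(-12\right) = 240$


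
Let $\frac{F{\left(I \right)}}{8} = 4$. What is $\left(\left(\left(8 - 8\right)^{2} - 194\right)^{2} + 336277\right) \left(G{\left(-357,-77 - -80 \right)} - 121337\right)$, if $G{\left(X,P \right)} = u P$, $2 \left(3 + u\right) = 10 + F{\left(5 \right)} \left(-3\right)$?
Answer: $-45421081675$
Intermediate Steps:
$F{\left(I \right)} = 32$ ($F{\left(I \right)} = 8 \cdot 4 = 32$)
$u = -46$ ($u = -3 + \frac{10 + 32 \left(-3\right)}{2} = -3 + \frac{10 - 96}{2} = -3 + \frac{1}{2} \left(-86\right) = -3 - 43 = -46$)
$G{\left(X,P \right)} = - 46 P$
$\left(\left(\left(8 - 8\right)^{2} - 194\right)^{2} + 336277\right) \left(G{\left(-357,-77 - -80 \right)} - 121337\right) = \left(\left(\left(8 - 8\right)^{2} - 194\right)^{2} + 336277\right) \left(- 46 \left(-77 - -80\right) - 121337\right) = \left(\left(0^{2} - 194\right)^{2} + 336277\right) \left(- 46 \left(-77 + 80\right) - 121337\right) = \left(\left(0 - 194\right)^{2} + 336277\right) \left(\left(-46\right) 3 - 121337\right) = \left(\left(-194\right)^{2} + 336277\right) \left(-138 - 121337\right) = \left(37636 + 336277\right) \left(-121475\right) = 373913 \left(-121475\right) = -45421081675$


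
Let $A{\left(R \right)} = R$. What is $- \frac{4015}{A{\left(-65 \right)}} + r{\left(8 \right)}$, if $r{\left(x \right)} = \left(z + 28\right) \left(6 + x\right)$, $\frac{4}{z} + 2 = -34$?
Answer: $\frac{52909}{117} \approx 452.21$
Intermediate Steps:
$z = - \frac{1}{9}$ ($z = \frac{4}{-2 - 34} = \frac{4}{-36} = 4 \left(- \frac{1}{36}\right) = - \frac{1}{9} \approx -0.11111$)
$r{\left(x \right)} = \frac{502}{3} + \frac{251 x}{9}$ ($r{\left(x \right)} = \left(- \frac{1}{9} + 28\right) \left(6 + x\right) = \frac{251 \left(6 + x\right)}{9} = \frac{502}{3} + \frac{251 x}{9}$)
$- \frac{4015}{A{\left(-65 \right)}} + r{\left(8 \right)} = - \frac{4015}{-65} + \left(\frac{502}{3} + \frac{251}{9} \cdot 8\right) = \left(-4015\right) \left(- \frac{1}{65}\right) + \left(\frac{502}{3} + \frac{2008}{9}\right) = \frac{803}{13} + \frac{3514}{9} = \frac{52909}{117}$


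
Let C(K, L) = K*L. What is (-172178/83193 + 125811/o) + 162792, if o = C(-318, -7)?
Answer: 1436054573131/8818458 ≈ 1.6285e+5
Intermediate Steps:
o = 2226 (o = -318*(-7) = 2226)
(-172178/83193 + 125811/o) + 162792 = (-172178/83193 + 125811/2226) + 162792 = (-172178*1/83193 + 125811*(1/2226)) + 162792 = (-172178/83193 + 5991/106) + 162792 = 480158395/8818458 + 162792 = 1436054573131/8818458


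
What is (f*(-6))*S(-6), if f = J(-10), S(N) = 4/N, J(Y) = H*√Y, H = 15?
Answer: 60*I*√10 ≈ 189.74*I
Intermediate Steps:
J(Y) = 15*√Y
f = 15*I*√10 (f = 15*√(-10) = 15*(I*√10) = 15*I*√10 ≈ 47.434*I)
(f*(-6))*S(-6) = ((15*I*√10)*(-6))*(4/(-6)) = (-90*I*√10)*(4*(-⅙)) = -90*I*√10*(-⅔) = 60*I*√10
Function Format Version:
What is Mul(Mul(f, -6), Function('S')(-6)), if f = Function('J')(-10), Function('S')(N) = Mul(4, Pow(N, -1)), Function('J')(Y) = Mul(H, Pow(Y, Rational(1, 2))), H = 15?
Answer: Mul(60, I, Pow(10, Rational(1, 2))) ≈ Mul(189.74, I)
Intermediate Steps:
Function('J')(Y) = Mul(15, Pow(Y, Rational(1, 2)))
f = Mul(15, I, Pow(10, Rational(1, 2))) (f = Mul(15, Pow(-10, Rational(1, 2))) = Mul(15, Mul(I, Pow(10, Rational(1, 2)))) = Mul(15, I, Pow(10, Rational(1, 2))) ≈ Mul(47.434, I))
Mul(Mul(f, -6), Function('S')(-6)) = Mul(Mul(Mul(15, I, Pow(10, Rational(1, 2))), -6), Mul(4, Pow(-6, -1))) = Mul(Mul(-90, I, Pow(10, Rational(1, 2))), Mul(4, Rational(-1, 6))) = Mul(Mul(-90, I, Pow(10, Rational(1, 2))), Rational(-2, 3)) = Mul(60, I, Pow(10, Rational(1, 2)))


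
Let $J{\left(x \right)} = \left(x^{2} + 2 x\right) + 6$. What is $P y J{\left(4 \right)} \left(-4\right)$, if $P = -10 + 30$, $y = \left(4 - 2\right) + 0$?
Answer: $-4800$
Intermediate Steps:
$J{\left(x \right)} = 6 + x^{2} + 2 x$
$y = 2$ ($y = 2 + 0 = 2$)
$P = 20$
$P y J{\left(4 \right)} \left(-4\right) = 20 \cdot 2 \left(6 + 4^{2} + 2 \cdot 4\right) \left(-4\right) = 20 \cdot 2 \left(6 + 16 + 8\right) \left(-4\right) = 20 \cdot 2 \cdot 30 \left(-4\right) = 20 \cdot 60 \left(-4\right) = 20 \left(-240\right) = -4800$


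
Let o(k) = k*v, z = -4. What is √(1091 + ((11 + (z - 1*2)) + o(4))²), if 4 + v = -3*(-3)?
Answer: 2*√429 ≈ 41.425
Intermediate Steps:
v = 5 (v = -4 - 3*(-3) = -4 + 9 = 5)
o(k) = 5*k (o(k) = k*5 = 5*k)
√(1091 + ((11 + (z - 1*2)) + o(4))²) = √(1091 + ((11 + (-4 - 1*2)) + 5*4)²) = √(1091 + ((11 + (-4 - 2)) + 20)²) = √(1091 + ((11 - 6) + 20)²) = √(1091 + (5 + 20)²) = √(1091 + 25²) = √(1091 + 625) = √1716 = 2*√429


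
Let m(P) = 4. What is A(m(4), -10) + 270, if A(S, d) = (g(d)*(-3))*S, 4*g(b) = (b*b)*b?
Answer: 3270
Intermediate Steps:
g(b) = b³/4 (g(b) = ((b*b)*b)/4 = (b²*b)/4 = b³/4)
A(S, d) = -3*S*d³/4 (A(S, d) = ((d³/4)*(-3))*S = (-3*d³/4)*S = -3*S*d³/4)
A(m(4), -10) + 270 = -¾*4*(-10)³ + 270 = -¾*4*(-1000) + 270 = 3000 + 270 = 3270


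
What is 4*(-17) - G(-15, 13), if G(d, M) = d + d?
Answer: -38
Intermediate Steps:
G(d, M) = 2*d
4*(-17) - G(-15, 13) = 4*(-17) - 2*(-15) = -68 - 1*(-30) = -68 + 30 = -38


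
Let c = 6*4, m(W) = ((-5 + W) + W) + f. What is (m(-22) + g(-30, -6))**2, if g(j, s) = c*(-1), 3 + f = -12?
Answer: 7744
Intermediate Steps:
f = -15 (f = -3 - 12 = -15)
m(W) = -20 + 2*W (m(W) = ((-5 + W) + W) - 15 = (-5 + 2*W) - 15 = -20 + 2*W)
c = 24
g(j, s) = -24 (g(j, s) = 24*(-1) = -24)
(m(-22) + g(-30, -6))**2 = ((-20 + 2*(-22)) - 24)**2 = ((-20 - 44) - 24)**2 = (-64 - 24)**2 = (-88)**2 = 7744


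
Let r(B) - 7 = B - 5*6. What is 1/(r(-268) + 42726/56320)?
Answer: -28160/8173197 ≈ -0.0034454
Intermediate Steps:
r(B) = -23 + B (r(B) = 7 + (B - 5*6) = 7 + (B - 30) = 7 + (-30 + B) = -23 + B)
1/(r(-268) + 42726/56320) = 1/((-23 - 268) + 42726/56320) = 1/(-291 + 42726*(1/56320)) = 1/(-291 + 21363/28160) = 1/(-8173197/28160) = -28160/8173197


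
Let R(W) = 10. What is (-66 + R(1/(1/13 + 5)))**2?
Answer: 3136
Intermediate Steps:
(-66 + R(1/(1/13 + 5)))**2 = (-66 + 10)**2 = (-56)**2 = 3136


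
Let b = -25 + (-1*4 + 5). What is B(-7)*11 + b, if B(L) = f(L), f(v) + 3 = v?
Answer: -134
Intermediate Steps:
f(v) = -3 + v
B(L) = -3 + L
b = -24 (b = -25 + (-4 + 5) = -25 + 1 = -24)
B(-7)*11 + b = (-3 - 7)*11 - 24 = -10*11 - 24 = -110 - 24 = -134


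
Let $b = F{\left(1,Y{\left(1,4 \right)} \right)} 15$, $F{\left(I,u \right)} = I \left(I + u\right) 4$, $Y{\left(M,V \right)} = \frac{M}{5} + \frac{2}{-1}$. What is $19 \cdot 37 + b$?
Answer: $655$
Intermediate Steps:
$Y{\left(M,V \right)} = -2 + \frac{M}{5}$ ($Y{\left(M,V \right)} = M \frac{1}{5} + 2 \left(-1\right) = \frac{M}{5} - 2 = -2 + \frac{M}{5}$)
$F{\left(I,u \right)} = 4 I \left(I + u\right)$
$b = -48$ ($b = 4 \cdot 1 \left(1 + \left(-2 + \frac{1}{5} \cdot 1\right)\right) 15 = 4 \cdot 1 \left(1 + \left(-2 + \frac{1}{5}\right)\right) 15 = 4 \cdot 1 \left(1 - \frac{9}{5}\right) 15 = 4 \cdot 1 \left(- \frac{4}{5}\right) 15 = \left(- \frac{16}{5}\right) 15 = -48$)
$19 \cdot 37 + b = 19 \cdot 37 - 48 = 703 - 48 = 655$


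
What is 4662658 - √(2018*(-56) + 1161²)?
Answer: 4662658 - √1234913 ≈ 4.6615e+6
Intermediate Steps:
4662658 - √(2018*(-56) + 1161²) = 4662658 - √(-113008 + 1347921) = 4662658 - √1234913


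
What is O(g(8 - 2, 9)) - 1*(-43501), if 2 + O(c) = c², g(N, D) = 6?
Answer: 43535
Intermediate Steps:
O(c) = -2 + c²
O(g(8 - 2, 9)) - 1*(-43501) = (-2 + 6²) - 1*(-43501) = (-2 + 36) + 43501 = 34 + 43501 = 43535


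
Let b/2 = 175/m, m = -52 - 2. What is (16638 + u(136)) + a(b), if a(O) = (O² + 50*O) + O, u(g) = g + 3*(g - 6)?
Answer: 12302206/729 ≈ 16875.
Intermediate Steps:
u(g) = -18 + 4*g (u(g) = g + 3*(-6 + g) = g + (-18 + 3*g) = -18 + 4*g)
m = -54
b = -175/27 (b = 2*(175/(-54)) = 2*(175*(-1/54)) = 2*(-175/54) = -175/27 ≈ -6.4815)
a(O) = O² + 51*O
(16638 + u(136)) + a(b) = (16638 + (-18 + 4*136)) - 175*(51 - 175/27)/27 = (16638 + (-18 + 544)) - 175/27*1202/27 = (16638 + 526) - 210350/729 = 17164 - 210350/729 = 12302206/729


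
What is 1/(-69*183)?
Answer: -1/12627 ≈ -7.9195e-5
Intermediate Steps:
1/(-69*183) = 1/(-12627) = -1/12627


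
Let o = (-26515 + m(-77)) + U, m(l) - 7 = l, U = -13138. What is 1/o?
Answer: -1/39723 ≈ -2.5174e-5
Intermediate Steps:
m(l) = 7 + l
o = -39723 (o = (-26515 + (7 - 77)) - 13138 = (-26515 - 70) - 13138 = -26585 - 13138 = -39723)
1/o = 1/(-39723) = -1/39723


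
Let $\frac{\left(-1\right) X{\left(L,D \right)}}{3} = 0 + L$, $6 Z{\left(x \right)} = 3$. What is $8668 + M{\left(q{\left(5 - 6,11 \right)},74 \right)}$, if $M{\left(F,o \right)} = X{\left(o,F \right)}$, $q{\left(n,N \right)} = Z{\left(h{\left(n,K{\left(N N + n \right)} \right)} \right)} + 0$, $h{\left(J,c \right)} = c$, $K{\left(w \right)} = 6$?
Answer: $8446$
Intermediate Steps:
$Z{\left(x \right)} = \frac{1}{2}$ ($Z{\left(x \right)} = \frac{1}{6} \cdot 3 = \frac{1}{2}$)
$X{\left(L,D \right)} = - 3 L$ ($X{\left(L,D \right)} = - 3 \left(0 + L\right) = - 3 L$)
$q{\left(n,N \right)} = \frac{1}{2}$ ($q{\left(n,N \right)} = \frac{1}{2} + 0 = \frac{1}{2}$)
$M{\left(F,o \right)} = - 3 o$
$8668 + M{\left(q{\left(5 - 6,11 \right)},74 \right)} = 8668 - 222 = 8446$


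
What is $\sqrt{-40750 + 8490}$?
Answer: $2 i \sqrt{8065} \approx 179.61 i$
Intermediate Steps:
$\sqrt{-40750 + 8490} = \sqrt{-32260} = 2 i \sqrt{8065}$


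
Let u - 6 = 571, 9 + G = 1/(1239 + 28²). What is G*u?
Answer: -10504862/2023 ≈ -5192.7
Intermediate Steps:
G = -18206/2023 (G = -9 + 1/(1239 + 28²) = -9 + 1/(1239 + 784) = -9 + 1/2023 = -18206/2023 ≈ -8.9995)
u = 577 (u = 6 + 571 = 577)
G*u = -18206/2023*577 = -10504862/2023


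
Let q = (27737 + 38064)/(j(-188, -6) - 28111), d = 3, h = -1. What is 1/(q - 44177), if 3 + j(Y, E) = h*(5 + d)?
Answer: -28122/1242411395 ≈ -2.2635e-5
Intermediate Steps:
j(Y, E) = -11 (j(Y, E) = -3 - (5 + 3) = -3 - 1*8 = -3 - 8 = -11)
q = -65801/28122 (q = (27737 + 38064)/(-11 - 28111) = 65801/(-28122) = 65801*(-1/28122) = -65801/28122 ≈ -2.3398)
1/(q - 44177) = 1/(-65801/28122 - 44177) = 1/(-1242411395/28122) = -28122/1242411395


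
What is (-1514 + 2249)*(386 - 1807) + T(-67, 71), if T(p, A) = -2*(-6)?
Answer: -1044423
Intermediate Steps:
T(p, A) = 12
(-1514 + 2249)*(386 - 1807) + T(-67, 71) = (-1514 + 2249)*(386 - 1807) + 12 = 735*(-1421) + 12 = -1044435 + 12 = -1044423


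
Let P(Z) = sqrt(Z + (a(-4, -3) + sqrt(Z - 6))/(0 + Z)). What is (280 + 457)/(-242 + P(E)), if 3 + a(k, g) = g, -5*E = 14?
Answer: 25795/(-8470 + sqrt(35)*sqrt(-23 - 5*I*sqrt(55))) ≈ -3.0523 + 0.012333*I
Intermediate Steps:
E = -14/5 (E = -1/5*14 = -14/5 ≈ -2.8000)
a(k, g) = -3 + g
P(Z) = sqrt(Z + (-6 + sqrt(-6 + Z))/Z) (P(Z) = sqrt(Z + ((-3 - 3) + sqrt(Z - 6))/(0 + Z)) = sqrt(Z + (-6 + sqrt(-6 + Z))/Z))
(280 + 457)/(-242 + P(E)) = (280 + 457)/(-242 + sqrt((-6 + (-14/5)**2 + sqrt(-6 - 14/5))/(-14/5))) = 737/(-242 + sqrt(-5*(-6 + 196/25 + sqrt(-44/5))/14)) = 737/(-242 + sqrt(-5*(-6 + 196/25 + 2*I*sqrt(55)/5)/14)) = 737/(-242 + sqrt(-5*(46/25 + 2*I*sqrt(55)/5)/14)) = 737/(-242 + sqrt(-23/35 - I*sqrt(55)/7))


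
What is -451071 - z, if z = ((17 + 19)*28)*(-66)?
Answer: -384543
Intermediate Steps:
z = -66528 (z = (36*28)*(-66) = 1008*(-66) = -66528)
-451071 - z = -451071 - 1*(-66528) = -451071 + 66528 = -384543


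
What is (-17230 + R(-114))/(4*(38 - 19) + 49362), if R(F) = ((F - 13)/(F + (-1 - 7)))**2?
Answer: -13496589/38728168 ≈ -0.34850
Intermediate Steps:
R(F) = (-13 + F)**2/(-8 + F)**2 (R(F) = ((-13 + F)/(F - 8))**2 = ((-13 + F)/(-8 + F))**2 = (-13 + F)**2/(-8 + F)**2)
(-17230 + R(-114))/(4*(38 - 19) + 49362) = (-17230 + (-13 - 114)**2/(-8 - 114)**2)/(4*(38 - 19) + 49362) = (-17230 + (-127)**2/(-122)**2)/(4*19 + 49362) = (-17230 + 16129*(1/14884))/(76 + 49362) = (-17230 + 16129/14884)/49438 = -256435191/14884*1/49438 = -13496589/38728168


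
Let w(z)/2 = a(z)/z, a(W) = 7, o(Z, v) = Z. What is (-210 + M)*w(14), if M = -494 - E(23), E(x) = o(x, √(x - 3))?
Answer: -727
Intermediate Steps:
E(x) = x
w(z) = 14/z (w(z) = 2*(7/z) = 14/z)
M = -517 (M = -494 - 1*23 = -494 - 23 = -517)
(-210 + M)*w(14) = (-210 - 517)*(14/14) = -10178/14 = -727*1 = -727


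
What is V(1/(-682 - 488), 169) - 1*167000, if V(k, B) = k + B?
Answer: -195192271/1170 ≈ -1.6683e+5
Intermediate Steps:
V(k, B) = B + k
V(1/(-682 - 488), 169) - 1*167000 = (169 + 1/(-682 - 488)) - 1*167000 = (169 + 1/(-1170)) - 167000 = (169 - 1/1170) - 167000 = 197729/1170 - 167000 = -195192271/1170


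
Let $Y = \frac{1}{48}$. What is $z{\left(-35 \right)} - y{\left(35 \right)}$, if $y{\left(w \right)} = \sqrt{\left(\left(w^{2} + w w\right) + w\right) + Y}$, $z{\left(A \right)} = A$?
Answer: $-35 - \frac{\sqrt{357843}}{12} \approx -84.85$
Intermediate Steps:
$Y = \frac{1}{48} \approx 0.020833$
$y{\left(w \right)} = \sqrt{\frac{1}{48} + w + 2 w^{2}}$ ($y{\left(w \right)} = \sqrt{\left(\left(w^{2} + w w\right) + w\right) + \frac{1}{48}} = \sqrt{\left(\left(w^{2} + w^{2}\right) + w\right) + \frac{1}{48}} = \sqrt{\left(2 w^{2} + w\right) + \frac{1}{48}} = \sqrt{\left(w + 2 w^{2}\right) + \frac{1}{48}} = \sqrt{\frac{1}{48} + w + 2 w^{2}}$)
$z{\left(-35 \right)} - y{\left(35 \right)} = -35 - \frac{\sqrt{3 + 144 \cdot 35 + 288 \cdot 35^{2}}}{12} = -35 - \frac{\sqrt{3 + 5040 + 288 \cdot 1225}}{12} = -35 - \frac{\sqrt{3 + 5040 + 352800}}{12} = -35 - \frac{\sqrt{357843}}{12}$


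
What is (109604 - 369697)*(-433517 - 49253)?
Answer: 125565097610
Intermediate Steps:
(109604 - 369697)*(-433517 - 49253) = -260093*(-482770) = 125565097610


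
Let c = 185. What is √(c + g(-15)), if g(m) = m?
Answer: √170 ≈ 13.038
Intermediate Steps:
√(c + g(-15)) = √(185 - 15) = √170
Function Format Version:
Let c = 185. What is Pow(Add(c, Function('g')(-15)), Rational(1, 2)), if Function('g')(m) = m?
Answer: Pow(170, Rational(1, 2)) ≈ 13.038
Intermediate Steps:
Pow(Add(c, Function('g')(-15)), Rational(1, 2)) = Pow(Add(185, -15), Rational(1, 2)) = Pow(170, Rational(1, 2))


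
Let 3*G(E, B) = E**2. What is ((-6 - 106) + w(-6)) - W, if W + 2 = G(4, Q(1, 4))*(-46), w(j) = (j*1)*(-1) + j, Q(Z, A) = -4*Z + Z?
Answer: 406/3 ≈ 135.33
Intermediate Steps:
Q(Z, A) = -3*Z
w(j) = 0 (w(j) = j*(-1) + j = -j + j = 0)
G(E, B) = E**2/3
W = -742/3 (W = -2 + ((1/3)*4**2)*(-46) = -2 + ((1/3)*16)*(-46) = -2 + (16/3)*(-46) = -2 - 736/3 = -742/3 ≈ -247.33)
((-6 - 106) + w(-6)) - W = ((-6 - 106) + 0) - 1*(-742/3) = (-112 + 0) + 742/3 = -112 + 742/3 = 406/3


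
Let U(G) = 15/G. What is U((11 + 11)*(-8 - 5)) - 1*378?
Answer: -108123/286 ≈ -378.05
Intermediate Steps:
U((11 + 11)*(-8 - 5)) - 1*378 = 15/(((11 + 11)*(-8 - 5))) - 1*378 = 15/((22*(-13))) - 378 = 15/(-286) - 378 = 15*(-1/286) - 378 = -15/286 - 378 = -108123/286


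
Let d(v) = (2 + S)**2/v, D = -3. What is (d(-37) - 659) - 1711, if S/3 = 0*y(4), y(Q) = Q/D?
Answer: -87694/37 ≈ -2370.1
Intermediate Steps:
y(Q) = -Q/3 (y(Q) = Q/(-3) = Q*(-1/3) = -Q/3)
S = 0 (S = 3*(0*(-1/3*4)) = 3*(0*(-4/3)) = 3*0 = 0)
d(v) = 4/v (d(v) = (2 + 0)**2/v = 2**2/v = 4/v)
(d(-37) - 659) - 1711 = (4/(-37) - 659) - 1711 = (4*(-1/37) - 659) - 1711 = (-4/37 - 659) - 1711 = -24387/37 - 1711 = -87694/37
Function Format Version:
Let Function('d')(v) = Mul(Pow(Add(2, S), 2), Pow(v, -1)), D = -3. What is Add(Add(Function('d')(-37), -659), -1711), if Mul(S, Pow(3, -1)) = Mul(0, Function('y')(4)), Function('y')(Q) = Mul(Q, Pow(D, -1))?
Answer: Rational(-87694, 37) ≈ -2370.1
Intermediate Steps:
Function('y')(Q) = Mul(Rational(-1, 3), Q) (Function('y')(Q) = Mul(Q, Pow(-3, -1)) = Mul(Q, Rational(-1, 3)) = Mul(Rational(-1, 3), Q))
S = 0 (S = Mul(3, Mul(0, Mul(Rational(-1, 3), 4))) = Mul(3, Mul(0, Rational(-4, 3))) = Mul(3, 0) = 0)
Function('d')(v) = Mul(4, Pow(v, -1)) (Function('d')(v) = Mul(Pow(Add(2, 0), 2), Pow(v, -1)) = Mul(Pow(2, 2), Pow(v, -1)) = Mul(4, Pow(v, -1)))
Add(Add(Function('d')(-37), -659), -1711) = Add(Add(Mul(4, Pow(-37, -1)), -659), -1711) = Add(Add(Mul(4, Rational(-1, 37)), -659), -1711) = Add(Add(Rational(-4, 37), -659), -1711) = Add(Rational(-24387, 37), -1711) = Rational(-87694, 37)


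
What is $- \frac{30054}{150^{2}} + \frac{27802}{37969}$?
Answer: $- \frac{85929221}{142383750} \approx -0.6035$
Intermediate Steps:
$- \frac{30054}{150^{2}} + \frac{27802}{37969} = - \frac{30054}{22500} + 27802 \cdot \frac{1}{37969} = \left(-30054\right) \frac{1}{22500} + \frac{27802}{37969} = - \frac{5009}{3750} + \frac{27802}{37969} = - \frac{85929221}{142383750}$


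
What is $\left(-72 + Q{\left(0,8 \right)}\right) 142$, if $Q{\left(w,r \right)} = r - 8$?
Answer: $-10224$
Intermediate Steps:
$Q{\left(w,r \right)} = -8 + r$
$\left(-72 + Q{\left(0,8 \right)}\right) 142 = \left(-72 + \left(-8 + 8\right)\right) 142 = \left(-72 + 0\right) 142 = \left(-72\right) 142 = -10224$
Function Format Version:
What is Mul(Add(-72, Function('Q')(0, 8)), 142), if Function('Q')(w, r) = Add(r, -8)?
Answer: -10224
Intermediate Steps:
Function('Q')(w, r) = Add(-8, r)
Mul(Add(-72, Function('Q')(0, 8)), 142) = Mul(Add(-72, Add(-8, 8)), 142) = Mul(Add(-72, 0), 142) = Mul(-72, 142) = -10224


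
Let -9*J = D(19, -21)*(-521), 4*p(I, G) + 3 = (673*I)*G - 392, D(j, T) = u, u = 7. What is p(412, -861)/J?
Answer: -2148615279/14588 ≈ -1.4729e+5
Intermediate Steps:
D(j, T) = 7
p(I, G) = -395/4 + 673*G*I/4 (p(I, G) = -¾ + ((673*I)*G - 392)/4 = -¾ + (673*G*I - 392)/4 = -¾ + (-392 + 673*G*I)/4 = -¾ + (-98 + 673*G*I/4) = -395/4 + 673*G*I/4)
J = 3647/9 (J = -7*(-521)/9 = -⅑*(-3647) = 3647/9 ≈ 405.22)
p(412, -861)/J = (-395/4 + (673/4)*(-861)*412)/(3647/9) = (-395/4 - 59683659)*(9/3647) = -238735031/4*9/3647 = -2148615279/14588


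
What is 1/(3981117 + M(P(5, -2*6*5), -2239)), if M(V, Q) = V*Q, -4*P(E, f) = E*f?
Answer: 1/3813192 ≈ 2.6225e-7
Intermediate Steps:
P(E, f) = -E*f/4
M(V, Q) = Q*V
1/(3981117 + M(P(5, -2*6*5), -2239)) = 1/(3981117 - (-2239)*5*-2*6*5/4) = 1/(3981117 - (-2239)*5*(-12*5)/4) = 1/(3981117 - (-2239)*5*(-60)/4) = 1/(3981117 - 2239*75) = 1/(3981117 - 167925) = 1/3813192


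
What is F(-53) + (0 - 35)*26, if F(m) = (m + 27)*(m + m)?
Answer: 1846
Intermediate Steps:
F(m) = 2*m*(27 + m) (F(m) = (27 + m)*(2*m) = 2*m*(27 + m))
F(-53) + (0 - 35)*26 = 2*(-53)*(27 - 53) + (0 - 35)*26 = 2*(-53)*(-26) - 35*26 = 2756 - 910 = 1846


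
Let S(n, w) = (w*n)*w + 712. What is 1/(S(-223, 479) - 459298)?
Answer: -1/51623929 ≈ -1.9371e-8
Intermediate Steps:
S(n, w) = 712 + n*w² (S(n, w) = (n*w)*w + 712 = n*w² + 712 = 712 + n*w²)
1/(S(-223, 479) - 459298) = 1/((712 - 223*479²) - 459298) = 1/((712 - 223*229441) - 459298) = 1/((712 - 51165343) - 459298) = 1/(-51164631 - 459298) = 1/(-51623929) = -1/51623929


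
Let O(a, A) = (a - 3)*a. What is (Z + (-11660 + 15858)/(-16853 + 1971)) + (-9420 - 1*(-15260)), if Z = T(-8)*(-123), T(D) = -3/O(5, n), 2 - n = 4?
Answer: 437279139/74410 ≈ 5876.6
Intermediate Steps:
n = -2 (n = 2 - 1*4 = 2 - 4 = -2)
O(a, A) = a*(-3 + a) (O(a, A) = (-3 + a)*a = a*(-3 + a))
T(D) = -3/10 (T(D) = -3*1/(5*(-3 + 5)) = -3/(5*2) = -3/10)
Z = 369/10 (Z = -3/10*(-123) = 369/10 ≈ 36.900)
(Z + (-11660 + 15858)/(-16853 + 1971)) + (-9420 - 1*(-15260)) = (369/10 + (-11660 + 15858)/(-16853 + 1971)) + (-9420 - 1*(-15260)) = (369/10 + 4198/(-14882)) + (-9420 + 15260) = (369/10 + 4198*(-1/14882)) + 5840 = (369/10 - 2099/7441) + 5840 = 2724739/74410 + 5840 = 437279139/74410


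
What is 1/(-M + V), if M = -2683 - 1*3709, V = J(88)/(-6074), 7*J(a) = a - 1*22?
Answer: 21259/135887495 ≈ 0.00015645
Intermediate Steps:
J(a) = -22/7 + a/7 (J(a) = (a - 1*22)/7 = (a - 22)/7 = (-22 + a)/7 = -22/7 + a/7)
V = -33/21259 (V = (-22/7 + (⅐)*88)/(-6074) = (-22/7 + 88/7)*(-1/6074) = (66/7)*(-1/6074) = -33/21259 ≈ -0.0015523)
M = -6392 (M = -2683 - 3709 = -6392)
1/(-M + V) = 1/(-1*(-6392) - 33/21259) = 1/(6392 - 33/21259) = 1/(135887495/21259) = 21259/135887495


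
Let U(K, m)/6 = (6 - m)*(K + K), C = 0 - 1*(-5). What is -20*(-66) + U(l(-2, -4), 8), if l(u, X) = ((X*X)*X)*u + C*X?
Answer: -1272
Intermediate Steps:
C = 5 (C = 0 + 5 = 5)
l(u, X) = 5*X + u*X³ (l(u, X) = ((X*X)*X)*u + 5*X = (X²*X)*u + 5*X = X³*u + 5*X = u*X³ + 5*X = 5*X + u*X³)
U(K, m) = 12*K*(6 - m) (U(K, m) = 6*((6 - m)*(K + K)) = 6*((6 - m)*(2*K)) = 6*(2*K*(6 - m)) = 12*K*(6 - m))
-20*(-66) + U(l(-2, -4), 8) = -20*(-66) + 12*(-4*(5 - 2*(-4)²))*(6 - 1*8) = 1320 + 12*(-4*(5 - 2*16))*(6 - 8) = 1320 + 12*(-4*(5 - 32))*(-2) = 1320 + 12*(-4*(-27))*(-2) = 1320 + 12*108*(-2) = 1320 - 2592 = -1272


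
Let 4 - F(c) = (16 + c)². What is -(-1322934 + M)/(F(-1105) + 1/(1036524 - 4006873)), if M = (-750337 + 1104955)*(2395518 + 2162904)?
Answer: 800260125333736973/587097895839 ≈ 1.3631e+6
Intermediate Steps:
M = 1616498492796 (M = 354618*4558422 = 1616498492796)
F(c) = 4 - (16 + c)²
-(-1322934 + M)/(F(-1105) + 1/(1036524 - 4006873)) = -(-1322934 + 1616498492796)/((4 - (16 - 1105)²) + 1/(1036524 - 4006873)) = -1616497169862/((4 - 1*(-1089)²) + 1/(-2970349)) = -1616497169862/((4 - 1*1185921) - 1/2970349) = -1616497169862/((4 - 1185921) - 1/2970349) = -1616497169862/(-1185917 - 1/2970349) = -1616497169862/(-3522587375034/2970349) = -1616497169862*(-2970349)/3522587375034 = -1*(-800260125333736973/587097895839) = 800260125333736973/587097895839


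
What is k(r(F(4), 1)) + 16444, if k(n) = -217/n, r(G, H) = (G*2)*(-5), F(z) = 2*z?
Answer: 1315737/80 ≈ 16447.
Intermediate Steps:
r(G, H) = -10*G (r(G, H) = (2*G)*(-5) = -10*G)
k(r(F(4), 1)) + 16444 = -217/((-20*4)) + 16444 = -217/((-10*8)) + 16444 = -217/(-80) + 16444 = -217*(-1/80) + 16444 = 217/80 + 16444 = 1315737/80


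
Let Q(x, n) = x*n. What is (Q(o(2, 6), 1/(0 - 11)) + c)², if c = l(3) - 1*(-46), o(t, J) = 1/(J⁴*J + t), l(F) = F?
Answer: 17575723060281/7320171364 ≈ 2401.0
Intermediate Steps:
o(t, J) = 1/(t + J⁵) (o(t, J) = 1/(J⁵ + t) = 1/(t + J⁵))
c = 49 (c = 3 - 1*(-46) = 3 + 46 = 49)
Q(x, n) = n*x
(Q(o(2, 6), 1/(0 - 11)) + c)² = (1/((0 - 11)*(2 + 6⁵)) + 49)² = (1/((-11)*(2 + 7776)) + 49)² = (-1/11/7778 + 49)² = (-1/11*1/7778 + 49)² = (-1/85558 + 49)² = (4192341/85558)² = 17575723060281/7320171364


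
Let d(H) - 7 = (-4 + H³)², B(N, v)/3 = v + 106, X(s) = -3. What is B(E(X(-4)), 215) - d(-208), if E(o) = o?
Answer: -80980489174100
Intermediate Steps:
B(N, v) = 318 + 3*v (B(N, v) = 3*(v + 106) = 3*(106 + v) = 318 + 3*v)
d(H) = 7 + (-4 + H³)²
B(E(X(-4)), 215) - d(-208) = (318 + 3*215) - (7 + (-4 + (-208)³)²) = (318 + 645) - (7 + (-4 - 8998912)²) = 963 - (7 + (-8998916)²) = 963 - (7 + 80980489175056) = 963 - 1*80980489175063 = 963 - 80980489175063 = -80980489174100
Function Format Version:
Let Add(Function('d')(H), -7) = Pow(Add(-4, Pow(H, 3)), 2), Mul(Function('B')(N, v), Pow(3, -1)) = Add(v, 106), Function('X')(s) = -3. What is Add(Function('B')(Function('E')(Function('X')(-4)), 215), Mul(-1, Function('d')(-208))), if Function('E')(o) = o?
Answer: -80980489174100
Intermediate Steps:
Function('B')(N, v) = Add(318, Mul(3, v)) (Function('B')(N, v) = Mul(3, Add(v, 106)) = Mul(3, Add(106, v)) = Add(318, Mul(3, v)))
Function('d')(H) = Add(7, Pow(Add(-4, Pow(H, 3)), 2))
Add(Function('B')(Function('E')(Function('X')(-4)), 215), Mul(-1, Function('d')(-208))) = Add(Add(318, Mul(3, 215)), Mul(-1, Add(7, Pow(Add(-4, Pow(-208, 3)), 2)))) = Add(Add(318, 645), Mul(-1, Add(7, Pow(Add(-4, -8998912), 2)))) = Add(963, Mul(-1, Add(7, Pow(-8998916, 2)))) = Add(963, Mul(-1, Add(7, 80980489175056))) = Add(963, Mul(-1, 80980489175063)) = Add(963, -80980489175063) = -80980489174100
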